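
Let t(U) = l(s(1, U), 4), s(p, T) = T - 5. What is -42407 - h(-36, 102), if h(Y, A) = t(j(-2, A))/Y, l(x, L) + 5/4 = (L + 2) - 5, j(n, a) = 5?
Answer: -6106609/144 ≈ -42407.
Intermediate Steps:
s(p, T) = -5 + T
l(x, L) = -17/4 + L (l(x, L) = -5/4 + ((L + 2) - 5) = -5/4 + ((2 + L) - 5) = -5/4 + (-3 + L) = -17/4 + L)
t(U) = -¼ (t(U) = -17/4 + 4 = -¼)
h(Y, A) = -1/(4*Y)
-42407 - h(-36, 102) = -42407 - (-1)/(4*(-36)) = -42407 - (-1)*(-1)/(4*36) = -42407 - 1*1/144 = -42407 - 1/144 = -6106609/144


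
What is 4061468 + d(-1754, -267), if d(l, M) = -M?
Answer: 4061735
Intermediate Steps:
4061468 + d(-1754, -267) = 4061468 - 1*(-267) = 4061468 + 267 = 4061735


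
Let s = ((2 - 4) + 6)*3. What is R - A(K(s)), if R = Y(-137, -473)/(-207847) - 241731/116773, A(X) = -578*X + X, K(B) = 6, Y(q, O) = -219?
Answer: 83975699694852/24270917731 ≈ 3459.9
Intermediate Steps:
s = 12 (s = (-2 + 6)*3 = 4*3 = 12)
A(X) = -577*X
R = -50217489870/24270917731 (R = -219/(-207847) - 241731/116773 = -219*(-1/207847) - 241731*1/116773 = 219/207847 - 241731/116773 = -50217489870/24270917731 ≈ -2.0690)
R - A(K(s)) = -50217489870/24270917731 - (-577)*6 = -50217489870/24270917731 - 1*(-3462) = -50217489870/24270917731 + 3462 = 83975699694852/24270917731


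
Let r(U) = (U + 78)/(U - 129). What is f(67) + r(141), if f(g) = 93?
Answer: 445/4 ≈ 111.25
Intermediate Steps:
r(U) = (78 + U)/(-129 + U)
f(67) + r(141) = 93 + (78 + 141)/(-129 + 141) = 93 + 219/12 = 93 + (1/12)*219 = 93 + 73/4 = 445/4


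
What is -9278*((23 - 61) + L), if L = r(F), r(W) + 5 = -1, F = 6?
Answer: 408232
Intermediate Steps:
r(W) = -6 (r(W) = -5 - 1 = -6)
L = -6
-9278*((23 - 61) + L) = -9278*((23 - 61) - 6) = -9278*(-38 - 6) = -9278*(-44) = 408232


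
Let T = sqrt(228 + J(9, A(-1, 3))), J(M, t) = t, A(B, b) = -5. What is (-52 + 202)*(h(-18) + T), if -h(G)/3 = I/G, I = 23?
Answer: 575 + 150*sqrt(223) ≈ 2815.0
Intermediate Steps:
T = sqrt(223) (T = sqrt(228 - 5) = sqrt(223) ≈ 14.933)
h(G) = -69/G
(-52 + 202)*(h(-18) + T) = (-52 + 202)*(-69/(-18) + sqrt(223)) = 150*(-69*(-1/18) + sqrt(223)) = 150*(23/6 + sqrt(223)) = 575 + 150*sqrt(223)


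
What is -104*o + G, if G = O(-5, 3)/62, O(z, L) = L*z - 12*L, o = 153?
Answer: -986595/62 ≈ -15913.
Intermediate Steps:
O(z, L) = -12*L + L*z
G = -51/62 (G = (3*(-12 - 5))/62 = (3*(-17))*(1/62) = -51*1/62 = -51/62 ≈ -0.82258)
-104*o + G = -104*153 - 51/62 = -15912 - 51/62 = -986595/62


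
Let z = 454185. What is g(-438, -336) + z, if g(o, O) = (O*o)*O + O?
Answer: -48994599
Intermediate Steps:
g(o, O) = O + o*O² (g(o, O) = o*O² + O = O + o*O²)
g(-438, -336) + z = -336*(1 - 336*(-438)) + 454185 = -336*(1 + 147168) + 454185 = -336*147169 + 454185 = -49448784 + 454185 = -48994599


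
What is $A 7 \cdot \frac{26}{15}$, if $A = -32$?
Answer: $- \frac{5824}{15} \approx -388.27$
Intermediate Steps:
$A 7 \cdot \frac{26}{15} = \left(-32\right) 7 \cdot \frac{26}{15} = - 224 \cdot 26 \cdot \frac{1}{15} = \left(-224\right) \frac{26}{15} = - \frac{5824}{15}$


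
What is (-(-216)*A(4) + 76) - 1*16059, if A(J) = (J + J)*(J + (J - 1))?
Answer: -3887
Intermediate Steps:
A(J) = 2*J*(-1 + 2*J) (A(J) = (2*J)*(J + (-1 + J)) = (2*J)*(-1 + 2*J) = 2*J*(-1 + 2*J))
(-(-216)*A(4) + 76) - 1*16059 = (-(-216)*2*4*(-1 + 2*4) + 76) - 1*16059 = (-(-216)*2*4*(-1 + 8) + 76) - 16059 = (-(-216)*2*4*7 + 76) - 16059 = (-(-216)*56 + 76) - 16059 = (-72*(-168) + 76) - 16059 = (12096 + 76) - 16059 = 12172 - 16059 = -3887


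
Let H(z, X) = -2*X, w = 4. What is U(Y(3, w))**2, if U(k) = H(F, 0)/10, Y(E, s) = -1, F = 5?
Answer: 0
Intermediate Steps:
U(k) = 0 (U(k) = -2*0/10 = 0*(1/10) = 0)
U(Y(3, w))**2 = 0**2 = 0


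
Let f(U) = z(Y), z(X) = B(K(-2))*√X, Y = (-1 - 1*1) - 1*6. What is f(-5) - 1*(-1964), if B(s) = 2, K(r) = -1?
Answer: 1964 + 4*I*√2 ≈ 1964.0 + 5.6569*I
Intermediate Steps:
Y = -8 (Y = (-1 - 1) - 6 = -2 - 6 = -8)
z(X) = 2*√X
f(U) = 4*I*√2 (f(U) = 2*√(-8) = 2*(2*I*√2) = 4*I*√2)
f(-5) - 1*(-1964) = 4*I*√2 - 1*(-1964) = 4*I*√2 + 1964 = 1964 + 4*I*√2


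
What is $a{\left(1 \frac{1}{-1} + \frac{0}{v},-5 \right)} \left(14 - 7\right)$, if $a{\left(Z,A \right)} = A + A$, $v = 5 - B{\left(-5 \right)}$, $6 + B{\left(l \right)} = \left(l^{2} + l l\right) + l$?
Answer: $-70$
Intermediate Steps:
$B{\left(l \right)} = -6 + l + 2 l^{2}$ ($B{\left(l \right)} = -6 + \left(\left(l^{2} + l l\right) + l\right) = -6 + \left(\left(l^{2} + l^{2}\right) + l\right) = -6 + \left(2 l^{2} + l\right) = -6 + \left(l + 2 l^{2}\right) = -6 + l + 2 l^{2}$)
$v = -34$ ($v = 5 - \left(-6 - 5 + 2 \left(-5\right)^{2}\right) = 5 - \left(-6 - 5 + 2 \cdot 25\right) = 5 - \left(-6 - 5 + 50\right) = 5 - 39 = -34$)
$a{\left(Z,A \right)} = 2 A$
$a{\left(1 \frac{1}{-1} + \frac{0}{v},-5 \right)} \left(14 - 7\right) = 2 \left(-5\right) \left(14 - 7\right) = \left(-10\right) 7 = -70$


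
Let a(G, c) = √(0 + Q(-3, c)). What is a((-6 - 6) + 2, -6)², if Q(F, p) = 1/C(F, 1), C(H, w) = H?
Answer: -⅓ ≈ -0.33333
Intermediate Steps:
Q(F, p) = 1/F
a(G, c) = I*√3/3 (a(G, c) = √(0 + 1/(-3)) = √(0 - ⅓) = √(-⅓) = I*√3/3)
a((-6 - 6) + 2, -6)² = (I*√3/3)² = -⅓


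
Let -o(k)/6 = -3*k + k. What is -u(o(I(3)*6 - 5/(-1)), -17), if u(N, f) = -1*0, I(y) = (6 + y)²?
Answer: 0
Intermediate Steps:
o(k) = 12*k (o(k) = -6*(-3*k + k) = -(-12)*k = 12*k)
u(N, f) = 0
-u(o(I(3)*6 - 5/(-1)), -17) = -1*0 = 0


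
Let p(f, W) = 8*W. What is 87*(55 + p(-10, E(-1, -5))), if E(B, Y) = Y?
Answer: 1305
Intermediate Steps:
87*(55 + p(-10, E(-1, -5))) = 87*(55 + 8*(-5)) = 87*(55 - 40) = 87*15 = 1305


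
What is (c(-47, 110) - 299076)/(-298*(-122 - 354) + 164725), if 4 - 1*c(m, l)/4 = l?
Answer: -299500/306573 ≈ -0.97693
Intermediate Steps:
c(m, l) = 16 - 4*l
(c(-47, 110) - 299076)/(-298*(-122 - 354) + 164725) = ((16 - 4*110) - 299076)/(-298*(-122 - 354) + 164725) = ((16 - 440) - 299076)/(-298*(-476) + 164725) = (-424 - 299076)/(141848 + 164725) = -299500/306573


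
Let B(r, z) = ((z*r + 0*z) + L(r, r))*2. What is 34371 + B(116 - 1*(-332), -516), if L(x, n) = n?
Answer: -427069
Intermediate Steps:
B(r, z) = 2*r + 2*r*z (B(r, z) = ((z*r + 0*z) + r)*2 = ((r*z + 0) + r)*2 = (r*z + r)*2 = (r + r*z)*2 = 2*r + 2*r*z)
34371 + B(116 - 1*(-332), -516) = 34371 + 2*(116 - 1*(-332))*(1 - 516) = 34371 + 2*(116 + 332)*(-515) = 34371 + 2*448*(-515) = 34371 - 461440 = -427069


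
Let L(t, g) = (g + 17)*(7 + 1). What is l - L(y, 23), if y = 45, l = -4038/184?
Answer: -31459/92 ≈ -341.95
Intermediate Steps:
l = -2019/92 (l = -4038*1/184 = -2019/92 ≈ -21.946)
L(t, g) = 136 + 8*g (L(t, g) = (17 + g)*8 = 136 + 8*g)
l - L(y, 23) = -2019/92 - (136 + 8*23) = -2019/92 - (136 + 184) = -2019/92 - 1*320 = -2019/92 - 320 = -31459/92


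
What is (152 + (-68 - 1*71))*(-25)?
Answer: -325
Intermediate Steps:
(152 + (-68 - 1*71))*(-25) = (152 + (-68 - 71))*(-25) = (152 - 139)*(-25) = 13*(-25) = -325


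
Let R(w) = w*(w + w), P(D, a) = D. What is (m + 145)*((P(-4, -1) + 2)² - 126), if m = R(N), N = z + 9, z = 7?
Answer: -80154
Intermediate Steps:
N = 16 (N = 7 + 9 = 16)
R(w) = 2*w² (R(w) = w*(2*w) = 2*w²)
m = 512 (m = 2*16² = 2*256 = 512)
(m + 145)*((P(-4, -1) + 2)² - 126) = (512 + 145)*((-4 + 2)² - 126) = 657*((-2)² - 126) = 657*(4 - 126) = 657*(-122) = -80154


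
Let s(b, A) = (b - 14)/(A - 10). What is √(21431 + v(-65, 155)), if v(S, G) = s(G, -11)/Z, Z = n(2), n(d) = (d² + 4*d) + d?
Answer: √4200382/14 ≈ 146.39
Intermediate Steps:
n(d) = d² + 5*d
s(b, A) = (-14 + b)/(-10 + A)
Z = 14 (Z = 2*(5 + 2) = 2*7 = 14)
v(S, G) = 1/21 - G/294 (v(S, G) = ((-14 + G)/(-10 - 11))/14 = ((-14 + G)/(-21))*(1/14) = -(-14 + G)/21*(1/14) = (⅔ - G/21)*(1/14) = 1/21 - G/294)
√(21431 + v(-65, 155)) = √(21431 + (1/21 - 1/294*155)) = √(21431 + (1/21 - 155/294)) = √(21431 - 47/98) = √(2100191/98) = √4200382/14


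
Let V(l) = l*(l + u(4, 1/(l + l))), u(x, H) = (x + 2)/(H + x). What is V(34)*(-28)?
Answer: -439280/13 ≈ -33791.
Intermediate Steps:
u(x, H) = (2 + x)/(H + x)
V(l) = l*(l + 6/(4 + 1/(2*l))) (V(l) = l*(l + (2 + 4)/(1/(l + l) + 4)) = l*(l + 6/(1/(2*l) + 4)) = l*(l + 6/(4 + 1/(2*l))))
V(34)*(-28) = (34²*(13 + 8*34)/(1 + 8*34))*(-28) = (1156*(13 + 272)/(1 + 272))*(-28) = (1156*285/273)*(-28) = (1156*(1/273)*285)*(-28) = (109820/91)*(-28) = -439280/13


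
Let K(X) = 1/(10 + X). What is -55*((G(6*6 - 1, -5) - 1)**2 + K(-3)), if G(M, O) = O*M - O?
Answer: -11257840/7 ≈ -1.6083e+6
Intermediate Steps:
G(M, O) = -O + M*O (G(M, O) = M*O - O = -O + M*O)
-55*((G(6*6 - 1, -5) - 1)**2 + K(-3)) = -55*((-5*(-1 + (6*6 - 1)) - 1)**2 + 1/(10 - 3)) = -55*((-5*(-1 + (36 - 1)) - 1)**2 + 1/7) = -55*((-5*(-1 + 35) - 1)**2 + 1/7) = -55*((-5*34 - 1)**2 + 1/7) = -55*((-170 - 1)**2 + 1/7) = -55*((-171)**2 + 1/7) = -55*(29241 + 1/7) = -55*204688/7 = -11257840/7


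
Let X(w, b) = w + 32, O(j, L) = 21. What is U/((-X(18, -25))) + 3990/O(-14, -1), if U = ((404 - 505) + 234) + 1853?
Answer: 3757/25 ≈ 150.28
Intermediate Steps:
X(w, b) = 32 + w
U = 1986 (U = (-101 + 234) + 1853 = 133 + 1853 = 1986)
U/((-X(18, -25))) + 3990/O(-14, -1) = 1986/((-(32 + 18))) + 3990/21 = 1986/((-1*50)) + 3990*(1/21) = 1986/(-50) + 190 = 1986*(-1/50) + 190 = -993/25 + 190 = 3757/25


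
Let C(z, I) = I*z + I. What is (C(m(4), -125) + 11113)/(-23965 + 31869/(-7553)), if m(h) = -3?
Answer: -85824739/181039514 ≈ -0.47407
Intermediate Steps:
C(z, I) = I + I*z
(C(m(4), -125) + 11113)/(-23965 + 31869/(-7553)) = (-125*(1 - 3) + 11113)/(-23965 + 31869/(-7553)) = (-125*(-2) + 11113)/(-23965 + 31869*(-1/7553)) = (250 + 11113)/(-23965 - 31869/7553) = 11363/(-181039514/7553) = 11363*(-7553/181039514) = -85824739/181039514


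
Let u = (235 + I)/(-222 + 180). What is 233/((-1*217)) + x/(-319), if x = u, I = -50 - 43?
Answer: -31540/29667 ≈ -1.0631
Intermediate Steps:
I = -93
u = -71/21 (u = (235 - 93)/(-222 + 180) = 142/(-42) = 142*(-1/42) = -71/21 ≈ -3.3810)
x = -71/21 ≈ -3.3810
233/((-1*217)) + x/(-319) = 233/((-1*217)) - 71/21/(-319) = 233/(-217) - 71/21*(-1/319) = 233*(-1/217) + 71/6699 = -233/217 + 71/6699 = -31540/29667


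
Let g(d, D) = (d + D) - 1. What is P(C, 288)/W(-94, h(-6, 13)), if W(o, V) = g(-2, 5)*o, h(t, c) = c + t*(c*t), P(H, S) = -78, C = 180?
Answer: 39/94 ≈ 0.41489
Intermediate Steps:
h(t, c) = c + c*t²
g(d, D) = -1 + D + d (g(d, D) = (D + d) - 1 = -1 + D + d)
W(o, V) = 2*o (W(o, V) = (-1 + 5 - 2)*o = 2*o)
P(C, 288)/W(-94, h(-6, 13)) = -78/(2*(-94)) = -78/(-188) = -78*(-1/188) = 39/94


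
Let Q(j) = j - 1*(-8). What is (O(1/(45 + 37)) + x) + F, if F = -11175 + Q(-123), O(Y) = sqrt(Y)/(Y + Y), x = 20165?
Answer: 8875 + sqrt(82)/2 ≈ 8879.5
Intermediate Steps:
O(Y) = 1/(2*sqrt(Y)) (O(Y) = sqrt(Y)/((2*Y)) = (1/(2*Y))*sqrt(Y) = 1/(2*sqrt(Y)))
Q(j) = 8 + j (Q(j) = j + 8 = 8 + j)
F = -11290 (F = -11175 + (8 - 123) = -11175 - 115 = -11290)
(O(1/(45 + 37)) + x) + F = (1/(2*sqrt(1/(45 + 37))) + 20165) - 11290 = (1/(2*sqrt(1/82)) + 20165) - 11290 = (1/(2*1/sqrt(82)) + 20165) - 11290 = (sqrt(82)/2 + 20165) - 11290 = (20165 + sqrt(82)/2) - 11290 = 8875 + sqrt(82)/2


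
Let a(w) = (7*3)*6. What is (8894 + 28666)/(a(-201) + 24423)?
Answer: 12520/8183 ≈ 1.5300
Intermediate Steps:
a(w) = 126 (a(w) = 21*6 = 126)
(8894 + 28666)/(a(-201) + 24423) = (8894 + 28666)/(126 + 24423) = 37560/24549 = 37560*(1/24549) = 12520/8183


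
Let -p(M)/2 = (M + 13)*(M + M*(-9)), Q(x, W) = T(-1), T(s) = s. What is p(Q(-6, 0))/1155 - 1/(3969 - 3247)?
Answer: -46593/277970 ≈ -0.16762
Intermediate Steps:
Q(x, W) = -1
p(M) = 16*M*(13 + M) (p(M) = -2*(M + 13)*(M + M*(-9)) = -2*(13 + M)*(M - 9*M) = -2*(13 + M)*(-8*M) = -(-16)*M*(13 + M) = 16*M*(13 + M))
p(Q(-6, 0))/1155 - 1/(3969 - 3247) = (16*(-1)*(13 - 1))/1155 - 1/(3969 - 3247) = (16*(-1)*12)*(1/1155) - 1/722 = -192*1/1155 - 1*1/722 = -64/385 - 1/722 = -46593/277970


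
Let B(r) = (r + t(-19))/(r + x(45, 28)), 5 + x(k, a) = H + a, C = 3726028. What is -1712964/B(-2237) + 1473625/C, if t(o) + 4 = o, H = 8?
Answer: -3519976499987963/2105205820 ≈ -1.6720e+6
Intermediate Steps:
t(o) = -4 + o
x(k, a) = 3 + a (x(k, a) = -5 + (8 + a) = 3 + a)
B(r) = (-23 + r)/(31 + r) (B(r) = (r + (-4 - 19))/(r + (3 + 28)) = (r - 23)/(r + 31) = (-23 + r)/(31 + r))
-1712964/B(-2237) + 1473625/C = -1712964*(31 - 2237)/(-23 - 2237) + 1473625/3726028 = -1712964/(-2260/(-2206)) + 1473625*(1/3726028) = -1712964/((-1/2206*(-2260))) + 1473625/3726028 = -1712964/1130/1103 + 1473625/3726028 = -1712964*1103/1130 + 1473625/3726028 = -944699646/565 + 1473625/3726028 = -3519976499987963/2105205820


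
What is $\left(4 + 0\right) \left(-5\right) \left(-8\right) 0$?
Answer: $0$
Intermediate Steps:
$\left(4 + 0\right) \left(-5\right) \left(-8\right) 0 = 4 \left(-5\right) \left(-8\right) 0 = \left(-20\right) \left(-8\right) 0 = 160 \cdot 0 = 0$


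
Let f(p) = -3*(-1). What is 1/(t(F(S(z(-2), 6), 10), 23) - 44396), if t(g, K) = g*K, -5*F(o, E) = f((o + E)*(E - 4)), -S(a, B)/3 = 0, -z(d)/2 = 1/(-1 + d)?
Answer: -5/222049 ≈ -2.2518e-5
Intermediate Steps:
z(d) = -2/(-1 + d)
S(a, B) = 0 (S(a, B) = -3*0 = 0)
f(p) = 3
F(o, E) = -⅗ (F(o, E) = -⅕*3 = -⅗)
t(g, K) = K*g
1/(t(F(S(z(-2), 6), 10), 23) - 44396) = 1/(23*(-⅗) - 44396) = 1/(-69/5 - 44396) = 1/(-222049/5) = -5/222049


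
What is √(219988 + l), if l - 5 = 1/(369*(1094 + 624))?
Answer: √9823480875944266/211314 ≈ 469.03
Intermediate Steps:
l = 3169711/633942 (l = 5 + 1/(369*(1094 + 624)) = 5 + 1/(369*1718) = 5 + 1/633942 = 3169711/633942 ≈ 5.0000)
√(219988 + l) = √(219988 + 3169711/633942) = √(139462802407/633942) = √9823480875944266/211314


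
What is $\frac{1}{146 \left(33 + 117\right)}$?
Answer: $\frac{1}{21900} \approx 4.5662 \cdot 10^{-5}$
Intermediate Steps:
$\frac{1}{146 \left(33 + 117\right)} = \frac{1}{146 \cdot 150} = \frac{1}{21900}$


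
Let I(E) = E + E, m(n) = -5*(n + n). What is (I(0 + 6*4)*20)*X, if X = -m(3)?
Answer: 28800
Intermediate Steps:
m(n) = -10*n
X = 30 (X = -(-10)*3 = -1*(-30) = 30)
I(E) = 2*E
(I(0 + 6*4)*20)*X = ((2*(0 + 6*4))*20)*30 = ((2*(0 + 24))*20)*30 = ((2*24)*20)*30 = (48*20)*30 = 960*30 = 28800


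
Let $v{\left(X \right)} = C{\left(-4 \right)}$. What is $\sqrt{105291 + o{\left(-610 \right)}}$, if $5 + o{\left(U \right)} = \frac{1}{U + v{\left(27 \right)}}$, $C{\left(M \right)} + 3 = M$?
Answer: $\frac{\sqrt{40081221437}}{617} \approx 324.48$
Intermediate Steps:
$C{\left(M \right)} = -3 + M$
$v{\left(X \right)} = -7$ ($v{\left(X \right)} = -3 - 4 = -7$)
$o{\left(U \right)} = -5 + \frac{1}{-7 + U}$ ($o{\left(U \right)} = -5 + \frac{1}{U - 7} = -5 + \frac{1}{-7 + U}$)
$\sqrt{105291 + o{\left(-610 \right)}} = \sqrt{105291 + \frac{36 - -3050}{-7 - 610}} = \sqrt{105291 + \frac{36 + 3050}{-617}} = \sqrt{105291 - \frac{3086}{617}} = \sqrt{\frac{64961461}{617}} = \frac{\sqrt{40081221437}}{617}$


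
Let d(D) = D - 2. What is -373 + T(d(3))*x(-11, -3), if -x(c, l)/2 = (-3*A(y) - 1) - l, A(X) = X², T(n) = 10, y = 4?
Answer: 547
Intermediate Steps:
d(D) = -2 + D
x(c, l) = 98 + 2*l (x(c, l) = -2*((-3*4² - 1) - l) = -2*((-3*16 - 1) - l) = -2*((-48 - 1) - l) = -2*(-49 - l) = 98 + 2*l)
-373 + T(d(3))*x(-11, -3) = -373 + 10*(98 + 2*(-3)) = -373 + 10*(98 - 6) = -373 + 10*92 = -373 + 920 = 547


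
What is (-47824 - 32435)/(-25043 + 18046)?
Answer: 80259/6997 ≈ 11.470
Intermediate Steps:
(-47824 - 32435)/(-25043 + 18046) = -80259/(-6997) = -80259*(-1/6997) = 80259/6997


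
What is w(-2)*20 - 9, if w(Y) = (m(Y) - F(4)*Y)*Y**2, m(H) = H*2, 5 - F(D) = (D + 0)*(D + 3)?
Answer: -4009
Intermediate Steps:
F(D) = 5 - D*(3 + D) (F(D) = 5 - (D + 0)*(D + 3) = 5 - D*(3 + D))
m(H) = 2*H
w(Y) = 25*Y**3 (w(Y) = (2*Y - (5 - 1*4**2 - 3*4)*Y)*Y**2 = (2*Y - (5 - 1*16 - 12)*Y)*Y**2 = (2*Y - (5 - 16 - 12)*Y)*Y**2 = (2*Y - (-23)*Y)*Y**2 = (2*Y + 23*Y)*Y**2 = (25*Y)*Y**2 = 25*Y**3)
w(-2)*20 - 9 = (25*(-2)**3)*20 - 9 = (25*(-8))*20 - 9 = -200*20 - 9 = -4000 - 9 = -4009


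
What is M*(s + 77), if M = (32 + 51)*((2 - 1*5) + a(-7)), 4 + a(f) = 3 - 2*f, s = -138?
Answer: -50630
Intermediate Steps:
a(f) = -1 - 2*f (a(f) = -4 + (3 - 2*f) = -1 - 2*f)
M = 830 (M = (32 + 51)*((2 - 1*5) + (-1 - 2*(-7))) = 83*((2 - 5) + (-1 + 14)) = 83*(-3 + 13) = 83*10 = 830)
M*(s + 77) = 830*(-138 + 77) = 830*(-61) = -50630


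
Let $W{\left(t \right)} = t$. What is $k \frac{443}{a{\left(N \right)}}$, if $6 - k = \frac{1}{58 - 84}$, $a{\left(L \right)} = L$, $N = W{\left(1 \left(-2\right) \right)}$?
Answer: $- \frac{69551}{52} \approx -1337.5$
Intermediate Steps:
$N = -2$ ($N = 1 \left(-2\right) = -2$)
$k = \frac{157}{26}$ ($k = 6 - \frac{1}{58 - 84} = 6 - \frac{1}{-26} = 6 - - \frac{1}{26} = 6 + \frac{1}{26} = \frac{157}{26} \approx 6.0385$)
$k \frac{443}{a{\left(N \right)}} = \frac{157 \frac{443}{-2}}{26} = \frac{157 \cdot 443 \left(- \frac{1}{2}\right)}{26} = \frac{157}{26} \left(- \frac{443}{2}\right) = - \frac{69551}{52}$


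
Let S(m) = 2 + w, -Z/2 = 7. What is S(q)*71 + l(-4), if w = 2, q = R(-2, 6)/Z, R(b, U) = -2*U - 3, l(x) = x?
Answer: 280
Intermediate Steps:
R(b, U) = -3 - 2*U
Z = -14 (Z = -2*7 = -14)
q = 15/14 (q = (-3 - 2*6)/(-14) = (-3 - 12)*(-1/14) = -15*(-1/14) = 15/14 ≈ 1.0714)
S(m) = 4 (S(m) = 2 + 2 = 4)
S(q)*71 + l(-4) = 4*71 - 4 = 284 - 4 = 280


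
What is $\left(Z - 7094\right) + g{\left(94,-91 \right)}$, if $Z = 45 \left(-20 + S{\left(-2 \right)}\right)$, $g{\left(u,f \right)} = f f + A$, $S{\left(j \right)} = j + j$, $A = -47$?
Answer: $60$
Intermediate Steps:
$S{\left(j \right)} = 2 j$
$g{\left(u,f \right)} = -47 + f^{2}$ ($g{\left(u,f \right)} = f f - 47 = f^{2} - 47 = -47 + f^{2}$)
$Z = -1080$ ($Z = 45 \left(-20 + 2 \left(-2\right)\right) = 45 \left(-20 - 4\right) = 45 \left(-24\right) = -1080$)
$\left(Z - 7094\right) + g{\left(94,-91 \right)} = \left(-1080 - 7094\right) - \left(47 - \left(-91\right)^{2}\right) = -8174 + \left(-47 + 8281\right) = -8174 + 8234 = 60$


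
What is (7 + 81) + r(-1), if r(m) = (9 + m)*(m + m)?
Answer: 72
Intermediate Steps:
r(m) = 2*m*(9 + m) (r(m) = (9 + m)*(2*m) = 2*m*(9 + m))
(7 + 81) + r(-1) = (7 + 81) + 2*(-1)*(9 - 1) = 88 + 2*(-1)*8 = 88 - 16 = 72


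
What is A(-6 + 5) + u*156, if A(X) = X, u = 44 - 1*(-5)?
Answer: 7643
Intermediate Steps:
u = 49 (u = 44 + 5 = 49)
A(-6 + 5) + u*156 = (-6 + 5) + 49*156 = -1 + 7644 = 7643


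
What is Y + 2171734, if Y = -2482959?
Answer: -311225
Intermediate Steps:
Y + 2171734 = -2482959 + 2171734 = -311225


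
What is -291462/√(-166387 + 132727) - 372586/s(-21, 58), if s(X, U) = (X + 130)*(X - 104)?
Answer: 372586/13625 + 48577*I*√935/935 ≈ 27.346 + 1588.6*I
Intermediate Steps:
s(X, U) = (-104 + X)*(130 + X) (s(X, U) = (130 + X)*(-104 + X) = (-104 + X)*(130 + X))
-291462/√(-166387 + 132727) - 372586/s(-21, 58) = -291462/√(-166387 + 132727) - 372586/(-13520 + (-21)² + 26*(-21)) = -291462*(-I*√935/5610) - 372586/(-13520 + 441 - 546) = -291462*(-I*√935/5610) - 372586/(-13625) = -(-48577)*I*√935/935 - 372586*(-1/13625) = 48577*I*√935/935 + 372586/13625 = 372586/13625 + 48577*I*√935/935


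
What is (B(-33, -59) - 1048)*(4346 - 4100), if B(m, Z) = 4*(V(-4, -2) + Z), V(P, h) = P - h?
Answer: -317832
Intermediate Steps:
B(m, Z) = -8 + 4*Z (B(m, Z) = 4*((-4 - 1*(-2)) + Z) = 4*((-4 + 2) + Z) = 4*(-2 + Z) = -8 + 4*Z)
(B(-33, -59) - 1048)*(4346 - 4100) = ((-8 + 4*(-59)) - 1048)*(4346 - 4100) = ((-8 - 236) - 1048)*246 = (-244 - 1048)*246 = -1292*246 = -317832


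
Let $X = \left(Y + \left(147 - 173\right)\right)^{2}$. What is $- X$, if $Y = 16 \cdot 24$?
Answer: $-128164$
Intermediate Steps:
$Y = 384$
$X = 128164$ ($X = \left(384 + \left(147 - 173\right)\right)^{2} = \left(384 - 26\right)^{2} = 358^{2} = 128164$)
$- X = \left(-1\right) 128164 = -128164$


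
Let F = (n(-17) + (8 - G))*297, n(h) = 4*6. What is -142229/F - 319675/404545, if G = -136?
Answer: -14697706921/4037035464 ≈ -3.6407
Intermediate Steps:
n(h) = 24
F = 49896 (F = (24 + (8 - 1*(-136)))*297 = (24 + (8 + 136))*297 = (24 + 144)*297 = 168*297 = 49896)
-142229/F - 319675/404545 = -142229/49896 - 319675/404545 = -142229*1/49896 - 319675*1/404545 = -142229/49896 - 63935/80909 = -14697706921/4037035464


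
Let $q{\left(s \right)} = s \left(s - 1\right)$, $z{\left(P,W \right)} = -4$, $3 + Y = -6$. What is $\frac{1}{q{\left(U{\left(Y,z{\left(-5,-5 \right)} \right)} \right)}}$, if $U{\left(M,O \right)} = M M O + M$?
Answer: $\frac{1}{111222} \approx 8.991 \cdot 10^{-6}$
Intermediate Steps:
$Y = -9$ ($Y = -3 - 6 = -9$)
$U{\left(M,O \right)} = M + O M^{2}$ ($U{\left(M,O \right)} = M^{2} O + M = O M^{2} + M = M + O M^{2}$)
$q{\left(s \right)} = s \left(-1 + s\right)$
$\frac{1}{q{\left(U{\left(Y,z{\left(-5,-5 \right)} \right)} \right)}} = \frac{1}{- 9 \left(1 - -36\right) \left(-1 - 9 \left(1 - -36\right)\right)} = \frac{1}{- 9 \left(1 + 36\right) \left(-1 - 9 \left(1 + 36\right)\right)} = \frac{1}{\left(-9\right) 37 \left(-1 - 333\right)} = \frac{1}{\left(-333\right) \left(-1 - 333\right)} = \frac{1}{\left(-333\right) \left(-334\right)} = \frac{1}{111222}$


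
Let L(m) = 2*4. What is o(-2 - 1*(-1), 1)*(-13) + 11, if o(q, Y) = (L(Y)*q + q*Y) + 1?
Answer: 115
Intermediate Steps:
L(m) = 8
o(q, Y) = 1 + 8*q + Y*q (o(q, Y) = (8*q + q*Y) + 1 = (8*q + Y*q) + 1 = 1 + 8*q + Y*q)
o(-2 - 1*(-1), 1)*(-13) + 11 = (1 + 8*(-2 - 1*(-1)) + 1*(-2 - 1*(-1)))*(-13) + 11 = (1 + 8*(-2 + 1) + 1*(-2 + 1))*(-13) + 11 = (1 + 8*(-1) + 1*(-1))*(-13) + 11 = (1 - 8 - 1)*(-13) + 11 = -8*(-13) + 11 = 104 + 11 = 115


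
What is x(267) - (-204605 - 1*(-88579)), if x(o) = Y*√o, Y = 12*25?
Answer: 116026 + 300*√267 ≈ 1.2093e+5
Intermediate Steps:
Y = 300
x(o) = 300*√o
x(267) - (-204605 - 1*(-88579)) = 300*√267 - (-204605 - 1*(-88579)) = 300*√267 - (-204605 + 88579) = 300*√267 - 1*(-116026) = 300*√267 + 116026 = 116026 + 300*√267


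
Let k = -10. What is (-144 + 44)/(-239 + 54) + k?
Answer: -350/37 ≈ -9.4595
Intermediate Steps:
(-144 + 44)/(-239 + 54) + k = (-144 + 44)/(-239 + 54) - 10 = -100/(-185) - 10 = -100*(-1/185) - 10 = 20/37 - 10 = -350/37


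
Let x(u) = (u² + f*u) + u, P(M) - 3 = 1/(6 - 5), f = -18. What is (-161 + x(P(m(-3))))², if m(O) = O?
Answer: 45369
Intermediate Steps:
P(M) = 4 (P(M) = 3 + 1/(6 - 5) = 3 + 1/1 = 3 + 1 = 4)
x(u) = u² - 17*u (x(u) = (u² - 18*u) + u = u² - 17*u)
(-161 + x(P(m(-3))))² = (-161 + 4*(-17 + 4))² = (-161 + 4*(-13))² = (-161 - 52)² = (-213)² = 45369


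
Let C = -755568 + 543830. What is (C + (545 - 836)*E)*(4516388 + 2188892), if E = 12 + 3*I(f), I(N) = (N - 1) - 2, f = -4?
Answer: -1402201448320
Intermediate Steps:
C = -211738
I(N) = -3 + N (I(N) = (-1 + N) - 2 = -3 + N)
E = -9 (E = 12 + 3*(-3 - 4) = 12 + 3*(-7) = 12 - 21 = -9)
(C + (545 - 836)*E)*(4516388 + 2188892) = (-211738 + (545 - 836)*(-9))*(4516388 + 2188892) = (-211738 - 291*(-9))*6705280 = (-211738 + 2619)*6705280 = -209119*6705280 = -1402201448320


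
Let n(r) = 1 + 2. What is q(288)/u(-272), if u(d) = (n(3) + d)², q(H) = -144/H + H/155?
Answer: 421/22431910 ≈ 1.8768e-5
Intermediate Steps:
n(r) = 3
q(H) = -144/H + H/155 (q(H) = -144/H + H*(1/155) = -144/H + H/155)
u(d) = (3 + d)²
q(288)/u(-272) = (-144/288 + (1/155)*288)/((3 - 272)²) = (-144*1/288 + 288/155)/((-269)²) = (-½ + 288/155)/72361 = (421/310)*(1/72361) = 421/22431910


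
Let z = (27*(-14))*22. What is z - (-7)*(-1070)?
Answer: -15806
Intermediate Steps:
z = -8316 (z = -378*22 = -8316)
z - (-7)*(-1070) = -8316 - (-7)*(-1070) = -8316 - 1*7490 = -8316 - 7490 = -15806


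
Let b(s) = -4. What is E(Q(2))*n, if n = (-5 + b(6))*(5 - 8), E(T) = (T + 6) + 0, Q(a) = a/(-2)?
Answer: 135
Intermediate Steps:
Q(a) = -a/2 (Q(a) = a*(-½) = -a/2)
E(T) = 6 + T (E(T) = (6 + T) + 0 = 6 + T)
n = 27 (n = (-5 - 4)*(5 - 8) = -9*(-3) = 27)
E(Q(2))*n = (6 - ½*2)*27 = (6 - 1)*27 = 5*27 = 135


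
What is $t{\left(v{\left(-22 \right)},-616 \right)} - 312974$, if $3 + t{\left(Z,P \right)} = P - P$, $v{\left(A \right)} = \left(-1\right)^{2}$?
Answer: $-312977$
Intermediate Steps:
$v{\left(A \right)} = 1$
$t{\left(Z,P \right)} = -3$ ($t{\left(Z,P \right)} = -3 + \left(P - P\right) = -3 + 0 = -3$)
$t{\left(v{\left(-22 \right)},-616 \right)} - 312974 = -3 - 312974 = -312977$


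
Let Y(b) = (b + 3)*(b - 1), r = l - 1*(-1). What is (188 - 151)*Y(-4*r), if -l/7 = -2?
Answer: 128649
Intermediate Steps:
l = 14 (l = -7*(-2) = 14)
r = 15 (r = 14 - 1*(-1) = 14 + 1 = 15)
Y(b) = (-1 + b)*(3 + b) (Y(b) = (3 + b)*(-1 + b) = (-1 + b)*(3 + b))
(188 - 151)*Y(-4*r) = (188 - 151)*(-3 + (-4*15)**2 + 2*(-4*15)) = 37*(-3 + (-60)**2 + 2*(-60)) = 37*(-3 + 3600 - 120) = 37*3477 = 128649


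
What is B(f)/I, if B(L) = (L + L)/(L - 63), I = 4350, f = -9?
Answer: 1/17400 ≈ 5.7471e-5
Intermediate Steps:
B(L) = 2*L/(-63 + L) (B(L) = (2*L)/(-63 + L) = 2*L/(-63 + L))
B(f)/I = (2*(-9)/(-63 - 9))/4350 = (2*(-9)/(-72))*(1/4350) = (2*(-9)*(-1/72))*(1/4350) = (¼)*(1/4350) = 1/17400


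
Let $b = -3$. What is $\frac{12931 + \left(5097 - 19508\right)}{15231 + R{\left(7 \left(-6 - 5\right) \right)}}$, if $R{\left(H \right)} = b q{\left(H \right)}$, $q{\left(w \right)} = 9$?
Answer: $- \frac{370}{3801} \approx -0.097343$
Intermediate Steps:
$R{\left(H \right)} = -27$ ($R{\left(H \right)} = \left(-3\right) 9 = -27$)
$\frac{12931 + \left(5097 - 19508\right)}{15231 + R{\left(7 \left(-6 - 5\right) \right)}} = \frac{12931 + \left(5097 - 19508\right)}{15231 - 27} = \frac{12931 + \left(5097 - 19508\right)}{15204} = \left(12931 - 14411\right) \frac{1}{15204} = \left(-1480\right) \frac{1}{15204} = - \frac{370}{3801}$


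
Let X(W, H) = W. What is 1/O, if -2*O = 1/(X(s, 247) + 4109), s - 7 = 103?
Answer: -8438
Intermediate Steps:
s = 110 (s = 7 + 103 = 110)
O = -1/8438 (O = -1/(2*(110 + 4109)) = -½/4219 = -½*1/4219 = -1/8438 ≈ -0.00011851)
1/O = 1/(-1/8438) = -8438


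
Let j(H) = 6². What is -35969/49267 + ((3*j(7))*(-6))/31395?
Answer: -387057257/515579155 ≈ -0.75072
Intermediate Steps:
j(H) = 36
-35969/49267 + ((3*j(7))*(-6))/31395 = -35969/49267 + ((3*36)*(-6))/31395 = -35969*1/49267 + (108*(-6))*(1/31395) = -35969/49267 - 648*1/31395 = -35969/49267 - 216/10465 = -387057257/515579155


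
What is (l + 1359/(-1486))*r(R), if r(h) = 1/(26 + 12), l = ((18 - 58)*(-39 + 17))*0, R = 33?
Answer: -1359/56468 ≈ -0.024067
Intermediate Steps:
l = 0 (l = -40*(-22)*0 = 880*0 = 0)
r(h) = 1/38
(l + 1359/(-1486))*r(R) = (0 + 1359/(-1486))*(1/38) = (0 + 1359*(-1/1486))*(1/38) = (0 - 1359/1486)*(1/38) = -1359/1486*1/38 = -1359/56468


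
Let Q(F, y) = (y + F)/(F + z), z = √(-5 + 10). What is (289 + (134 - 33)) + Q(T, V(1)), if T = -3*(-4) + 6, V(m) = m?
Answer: 124752/319 - 19*√5/319 ≈ 390.94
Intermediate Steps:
z = √5 ≈ 2.2361
T = 18 (T = 12 + 6 = 18)
Q(F, y) = (F + y)/(F + √5) (Q(F, y) = (y + F)/(F + √5) = (F + y)/(F + √5))
(289 + (134 - 33)) + Q(T, V(1)) = (289 + (134 - 33)) + (18 + 1)/(18 + √5) = (289 + 101) + 19/(18 + √5) = 390 + 19/(18 + √5)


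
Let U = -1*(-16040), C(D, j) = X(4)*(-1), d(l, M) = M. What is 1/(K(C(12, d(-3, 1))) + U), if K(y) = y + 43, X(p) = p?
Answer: 1/16079 ≈ 6.2193e-5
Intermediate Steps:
C(D, j) = -4 (C(D, j) = 4*(-1) = -4)
U = 16040
K(y) = 43 + y
1/(K(C(12, d(-3, 1))) + U) = 1/((43 - 4) + 16040) = 1/(39 + 16040) = 1/16079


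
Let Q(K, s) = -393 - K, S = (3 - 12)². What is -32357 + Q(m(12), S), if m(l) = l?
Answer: -32762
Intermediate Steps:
S = 81 (S = (-9)² = 81)
-32357 + Q(m(12), S) = -32357 + (-393 - 1*12) = -32357 + (-393 - 12) = -32357 - 405 = -32762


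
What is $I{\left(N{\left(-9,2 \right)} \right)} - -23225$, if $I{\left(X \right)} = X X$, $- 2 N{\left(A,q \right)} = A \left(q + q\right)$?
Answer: $23549$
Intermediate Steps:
$N{\left(A,q \right)} = - A q$ ($N{\left(A,q \right)} = - \frac{A \left(q + q\right)}{2} = - \frac{A 2 q}{2} = - \frac{2 A q}{2} = - A q$)
$I{\left(X \right)} = X^{2}$
$I{\left(N{\left(-9,2 \right)} \right)} - -23225 = \left(\left(-1\right) \left(-9\right) 2\right)^{2} - -23225 = 18^{2} + 23225 = 324 + 23225 = 23549$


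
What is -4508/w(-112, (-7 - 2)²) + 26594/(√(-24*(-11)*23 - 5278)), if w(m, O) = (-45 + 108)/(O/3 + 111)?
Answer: -29624/3 + 13297*√794/397 ≈ -8930.9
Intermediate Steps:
w(m, O) = 63/(111 + O/3) (w(m, O) = 63/(O*(⅓) + 111) = 63/(O/3 + 111) = 63/(111 + O/3))
-4508/w(-112, (-7 - 2)²) + 26594/(√(-24*(-11)*23 - 5278)) = -(23828/3 + 644*(-7 - 2)²/27) + 26594/(√(-24*(-11)*23 - 5278)) = -4508/(189/(333 + (-9)²)) + 26594/(√(264*23 - 5278)) = -4508/(189/(333 + 81)) + 26594/(√(6072 - 5278)) = -4508/(189/414) + 26594/(√794) = -4508/(189*(1/414)) + 26594*(√794/794) = -4508/21/46 + 13297*√794/397 = -4508*46/21 + 13297*√794/397 = -29624/3 + 13297*√794/397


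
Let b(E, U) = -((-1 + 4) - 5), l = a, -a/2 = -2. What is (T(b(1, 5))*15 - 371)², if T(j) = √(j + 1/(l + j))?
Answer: 276257/2 - 1855*√78 ≈ 1.2175e+5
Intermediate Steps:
a = 4 (a = -2*(-2) = 4)
l = 4
b(E, U) = 2 (b(E, U) = -(3 - 5) = -1*(-2) = 2)
T(j) = √(j + 1/(4 + j))
(T(b(1, 5))*15 - 371)² = (√((1 + 2*(4 + 2))/(4 + 2))*15 - 371)² = (√((1 + 2*6)/6)*15 - 371)² = (√((1 + 12)/6)*15 - 371)² = (√((⅙)*13)*15 - 371)² = (√(13/6)*15 - 371)² = ((√78/6)*15 - 371)² = (5*√78/2 - 371)² = (-371 + 5*√78/2)²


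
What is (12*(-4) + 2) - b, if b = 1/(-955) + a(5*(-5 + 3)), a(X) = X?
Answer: -34379/955 ≈ -35.999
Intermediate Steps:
b = -9551/955 (b = 1/(-955) + 5*(-5 + 3) = -1/955 + 5*(-2) = -1/955 - 10 = -9551/955 ≈ -10.001)
(12*(-4) + 2) - b = (12*(-4) + 2) - 1*(-9551/955) = (-48 + 2) + 9551/955 = -46 + 9551/955 = -34379/955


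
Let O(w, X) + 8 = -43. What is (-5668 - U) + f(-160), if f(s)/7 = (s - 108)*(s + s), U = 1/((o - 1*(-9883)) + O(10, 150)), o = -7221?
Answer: 1552636371/2611 ≈ 5.9465e+5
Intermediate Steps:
O(w, X) = -51 (O(w, X) = -8 - 43 = -51)
U = 1/2611 (U = 1/((-7221 - 1*(-9883)) - 51) = 1/((-7221 + 9883) - 51) = 1/(2662 - 51) = 1/2611 ≈ 0.00038300)
f(s) = 14*s*(-108 + s) (f(s) = 7*((s - 108)*(s + s)) = 7*((-108 + s)*(2*s)) = 7*(2*s*(-108 + s)) = 14*s*(-108 + s))
(-5668 - U) + f(-160) = (-5668 - 1*1/2611) + 14*(-160)*(-108 - 160) = (-5668 - 1/2611) + 14*(-160)*(-268) = -14799149/2611 + 600320 = 1552636371/2611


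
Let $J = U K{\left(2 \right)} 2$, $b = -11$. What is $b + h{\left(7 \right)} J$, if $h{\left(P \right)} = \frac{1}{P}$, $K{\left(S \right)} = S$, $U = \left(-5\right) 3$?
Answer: $- \frac{137}{7} \approx -19.571$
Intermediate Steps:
$U = -15$
$J = -60$ ($J = \left(-15\right) 2 \cdot 2 = \left(-30\right) 2 = -60$)
$b + h{\left(7 \right)} J = -11 + \frac{1}{7} \left(-60\right) = -11 - \frac{60}{7} = - \frac{137}{7}$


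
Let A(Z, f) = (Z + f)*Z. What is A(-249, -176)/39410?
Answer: 21165/7882 ≈ 2.6852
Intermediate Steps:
A(Z, f) = Z*(Z + f)
A(-249, -176)/39410 = -249*(-249 - 176)/39410 = -249*(-425)*(1/39410) = 105825*(1/39410) = 21165/7882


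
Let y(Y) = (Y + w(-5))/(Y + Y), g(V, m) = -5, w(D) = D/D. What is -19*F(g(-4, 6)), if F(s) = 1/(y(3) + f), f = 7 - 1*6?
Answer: -57/5 ≈ -11.400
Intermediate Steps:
w(D) = 1
y(Y) = (1 + Y)/(2*Y) (y(Y) = (Y + 1)/(Y + Y) = (1 + Y)/((2*Y)) = (1 + Y)*(1/(2*Y)) = (1 + Y)/(2*Y))
f = 1 (f = 7 - 6 = 1)
F(s) = ⅗ (F(s) = 1/((½)*(1 + 3)/3 + 1) = 1/((½)*(⅓)*4 + 1) = 1/(⅔ + 1) = 1/(5/3) = ⅗)
-19*F(g(-4, 6)) = -19*⅗ = -57/5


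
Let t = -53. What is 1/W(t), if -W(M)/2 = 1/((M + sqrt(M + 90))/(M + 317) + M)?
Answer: 14045/528 - sqrt(37)/528 ≈ 26.589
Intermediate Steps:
W(M) = -2/(M + (M + sqrt(90 + M))/(317 + M)) (W(M) = -2/((M + sqrt(M + 90))/(M + 317) + M) = -2/((M + sqrt(90 + M))/(317 + M) + M) = -2/(M + (M + sqrt(90 + M))/(317 + M)))
1/W(t) = 1/(2*(-317 - 1*(-53))/((-53)**2 + sqrt(90 - 53) + 318*(-53))) = 1/(2*(-317 + 53)/(2809 + sqrt(37) - 16854)) = 1/(2*(-264)/(-14045 + sqrt(37))) = 1/(-528/(-14045 + sqrt(37))) = 14045/528 - sqrt(37)/528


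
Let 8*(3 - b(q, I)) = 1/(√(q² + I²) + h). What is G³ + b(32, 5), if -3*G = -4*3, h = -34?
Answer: 28693/428 + √1049/856 ≈ 67.078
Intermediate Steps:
G = 4 (G = -(-4)*3/3 = -⅓*(-12) = 4)
b(q, I) = 3 - 1/(8*(-34 + √(I² + q²))) (b(q, I) = 3 - 1/(8*(√(q² + I²) - 34)) = 3 - 1/(8*(√(I² + q²) - 34)) = 3 - 1/(8*(-34 + √(I² + q²))))
G³ + b(32, 5) = 4³ + (-817 + 24*√(5² + 32²))/(8*(-34 + √(5² + 32²))) = 64 + (-817 + 24*√(25 + 1024))/(8*(-34 + √(25 + 1024))) = 64 + (-817 + 24*√1049)/(8*(-34 + √1049))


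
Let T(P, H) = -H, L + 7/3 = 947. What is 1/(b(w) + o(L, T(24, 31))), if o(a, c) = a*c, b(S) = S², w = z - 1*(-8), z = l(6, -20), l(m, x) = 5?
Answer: -3/87347 ≈ -3.4346e-5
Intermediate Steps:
L = 2834/3 (L = -7/3 + 947 = 2834/3 ≈ 944.67)
z = 5
w = 13 (w = 5 - 1*(-8) = 5 + 8 = 13)
1/(b(w) + o(L, T(24, 31))) = 1/(13² + 2834*(-1*31)/3) = 1/(169 + (2834/3)*(-31)) = 1/(169 - 87854/3) = 1/(-87347/3) = -3/87347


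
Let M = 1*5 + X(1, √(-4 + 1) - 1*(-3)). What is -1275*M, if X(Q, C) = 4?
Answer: -11475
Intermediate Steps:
M = 9 (M = 1*5 + 4 = 5 + 4 = 9)
-1275*M = -1275*9 = -11475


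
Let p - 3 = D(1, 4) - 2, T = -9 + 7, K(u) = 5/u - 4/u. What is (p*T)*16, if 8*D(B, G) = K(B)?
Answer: -36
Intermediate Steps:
K(u) = 1/u
D(B, G) = 1/(8*B)
T = -2
p = 9/8 (p = 3 + ((⅛)/1 - 2) = 3 + ((⅛)*1 - 2) = 3 + (⅛ - 2) = 3 - 15/8 = 9/8 ≈ 1.1250)
(p*T)*16 = ((9/8)*(-2))*16 = -9/4*16 = -36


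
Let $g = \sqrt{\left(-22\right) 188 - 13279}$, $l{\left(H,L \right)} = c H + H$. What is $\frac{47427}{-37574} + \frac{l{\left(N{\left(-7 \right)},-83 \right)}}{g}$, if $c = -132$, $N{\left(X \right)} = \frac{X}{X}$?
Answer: $- \frac{47427}{37574} + \frac{131 i \sqrt{215}}{1935} \approx -1.2622 + 0.99268 i$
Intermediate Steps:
$N{\left(X \right)} = 1$
$l{\left(H,L \right)} = - 131 H$ ($l{\left(H,L \right)} = - 132 H + H = - 131 H$)
$g = 9 i \sqrt{215}$ ($g = \sqrt{-4136 - 13279} = \sqrt{-17415} = 9 i \sqrt{215} \approx 131.97 i$)
$\frac{47427}{-37574} + \frac{l{\left(N{\left(-7 \right)},-83 \right)}}{g} = \frac{47427}{-37574} + \frac{\left(-131\right) 1}{9 i \sqrt{215}} = 47427 \left(- \frac{1}{37574}\right) - 131 \left(- \frac{i \sqrt{215}}{1935}\right) = - \frac{47427}{37574} + \frac{131 i \sqrt{215}}{1935}$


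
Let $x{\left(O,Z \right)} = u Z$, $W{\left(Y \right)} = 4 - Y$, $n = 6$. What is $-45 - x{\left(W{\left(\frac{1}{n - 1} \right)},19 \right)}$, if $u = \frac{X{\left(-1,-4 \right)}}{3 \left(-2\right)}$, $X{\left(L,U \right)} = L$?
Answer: $- \frac{289}{6} \approx -48.167$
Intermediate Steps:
$u = \frac{1}{6}$ ($u = - \frac{1}{3 \left(-2\right)} = - \frac{1}{-6} = \left(-1\right) \left(- \frac{1}{6}\right) = \frac{1}{6} \approx 0.16667$)
$x{\left(O,Z \right)} = \frac{Z}{6}$
$-45 - x{\left(W{\left(\frac{1}{n - 1} \right)},19 \right)} = -45 - \frac{1}{6} \cdot 19 = -45 - \frac{19}{6} = - \frac{289}{6}$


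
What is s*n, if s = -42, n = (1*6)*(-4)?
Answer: 1008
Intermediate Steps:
n = -24 (n = 6*(-4) = -24)
s*n = -42*(-24) = 1008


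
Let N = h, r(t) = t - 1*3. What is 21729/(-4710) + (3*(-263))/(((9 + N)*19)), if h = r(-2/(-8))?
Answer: -1679069/149150 ≈ -11.258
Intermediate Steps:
r(t) = -3 + t (r(t) = t - 3 = -3 + t)
h = -11/4 (h = -3 - 2/(-8) = -3 - 2*(-1/8) = -3 + 1/4 = -11/4 ≈ -2.7500)
N = -11/4 ≈ -2.7500
21729/(-4710) + (3*(-263))/(((9 + N)*19)) = 21729/(-4710) + (3*(-263))/(((9 - 11/4)*19)) = 21729*(-1/4710) - 789/((25/4)*19) = -7243/1570 - 789/475/4 = -7243/1570 - 789*4/475 = -7243/1570 - 3156/475 = -1679069/149150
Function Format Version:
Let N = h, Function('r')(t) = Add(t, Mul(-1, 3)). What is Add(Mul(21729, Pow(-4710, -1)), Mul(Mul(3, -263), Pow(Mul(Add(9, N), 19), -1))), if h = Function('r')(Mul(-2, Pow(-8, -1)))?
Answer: Rational(-1679069, 149150) ≈ -11.258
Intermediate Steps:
Function('r')(t) = Add(-3, t) (Function('r')(t) = Add(t, -3) = Add(-3, t))
h = Rational(-11, 4) (h = Add(-3, Mul(-2, Pow(-8, -1))) = Add(-3, Mul(-2, Rational(-1, 8))) = Add(-3, Rational(1, 4)) = Rational(-11, 4) ≈ -2.7500)
N = Rational(-11, 4) ≈ -2.7500
Add(Mul(21729, Pow(-4710, -1)), Mul(Mul(3, -263), Pow(Mul(Add(9, N), 19), -1))) = Add(Mul(21729, Pow(-4710, -1)), Mul(Mul(3, -263), Pow(Mul(Add(9, Rational(-11, 4)), 19), -1))) = Add(Mul(21729, Rational(-1, 4710)), Mul(-789, Pow(Mul(Rational(25, 4), 19), -1))) = Add(Rational(-7243, 1570), Mul(-789, Pow(Rational(475, 4), -1))) = Add(Rational(-7243, 1570), Mul(-789, Rational(4, 475))) = Add(Rational(-7243, 1570), Rational(-3156, 475)) = Rational(-1679069, 149150)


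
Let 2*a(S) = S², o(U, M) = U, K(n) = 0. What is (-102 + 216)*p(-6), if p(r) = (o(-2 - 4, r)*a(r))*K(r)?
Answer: 0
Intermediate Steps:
a(S) = S²/2
p(r) = 0 (p(r) = ((-2 - 4)*(r²/2))*0 = -3*r²*0 = 0)
(-102 + 216)*p(-6) = (-102 + 216)*0 = 114*0 = 0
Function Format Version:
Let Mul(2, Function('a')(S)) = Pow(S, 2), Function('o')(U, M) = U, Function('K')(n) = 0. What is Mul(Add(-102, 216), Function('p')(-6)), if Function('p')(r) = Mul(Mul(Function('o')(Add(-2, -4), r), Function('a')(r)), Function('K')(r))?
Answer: 0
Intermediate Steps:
Function('a')(S) = Mul(Rational(1, 2), Pow(S, 2))
Function('p')(r) = 0 (Function('p')(r) = Mul(Mul(Add(-2, -4), Mul(Rational(1, 2), Pow(r, 2))), 0) = Mul(Mul(-6, Mul(Rational(1, 2), Pow(r, 2))), 0) = Mul(Mul(-3, Pow(r, 2)), 0) = 0)
Mul(Add(-102, 216), Function('p')(-6)) = Mul(Add(-102, 216), 0) = Mul(114, 0) = 0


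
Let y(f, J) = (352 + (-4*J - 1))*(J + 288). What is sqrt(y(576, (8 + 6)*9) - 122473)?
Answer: I*sqrt(185815) ≈ 431.06*I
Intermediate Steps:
y(f, J) = (288 + J)*(351 - 4*J) (y(f, J) = (352 + (-1 - 4*J))*(288 + J) = (351 - 4*J)*(288 + J) = (288 + J)*(351 - 4*J))
sqrt(y(576, (8 + 6)*9) - 122473) = sqrt((101088 - 801*(8 + 6)*9 - 4*81*(8 + 6)**2) - 122473) = sqrt((101088 - 11214*9 - 4*(14*9)**2) - 122473) = sqrt((101088 - 801*126 - 4*126**2) - 122473) = sqrt((101088 - 100926 - 4*15876) - 122473) = sqrt((101088 - 100926 - 63504) - 122473) = sqrt(-63342 - 122473) = sqrt(-185815) = I*sqrt(185815)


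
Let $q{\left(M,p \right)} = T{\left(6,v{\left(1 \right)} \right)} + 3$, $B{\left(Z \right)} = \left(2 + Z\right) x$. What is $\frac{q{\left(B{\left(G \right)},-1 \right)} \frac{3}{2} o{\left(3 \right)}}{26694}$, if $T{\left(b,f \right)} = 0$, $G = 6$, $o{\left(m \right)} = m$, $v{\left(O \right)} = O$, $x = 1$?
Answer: $\frac{3}{5932} \approx 0.00050573$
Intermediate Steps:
$B{\left(Z \right)} = 2 + Z$ ($B{\left(Z \right)} = \left(2 + Z\right) 1 = 2 + Z$)
$q{\left(M,p \right)} = 3$ ($q{\left(M,p \right)} = 0 + 3 = 3$)
$\frac{q{\left(B{\left(G \right)},-1 \right)} \frac{3}{2} o{\left(3 \right)}}{26694} = \frac{3 \cdot \frac{3}{2} \cdot 3}{26694} = 3 \cdot 3 \cdot \frac{1}{2} \cdot 3 \cdot \frac{1}{26694} = 3 \cdot \frac{3}{2} \cdot 3 \cdot \frac{1}{26694} = \frac{9}{2} \cdot 3 \cdot \frac{1}{26694} = \frac{27}{2} \cdot \frac{1}{26694} = \frac{3}{5932}$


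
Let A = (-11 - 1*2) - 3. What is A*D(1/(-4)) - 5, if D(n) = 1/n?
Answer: 59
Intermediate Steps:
A = -16 (A = (-11 - 2) - 3 = -13 - 3 = -16)
A*D(1/(-4)) - 5 = -16/(1/(-4)) - 5 = -16/(-¼) - 5 = -16*(-4) - 5 = 64 - 5 = 59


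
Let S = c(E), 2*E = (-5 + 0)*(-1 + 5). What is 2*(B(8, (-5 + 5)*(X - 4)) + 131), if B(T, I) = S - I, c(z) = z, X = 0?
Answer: 242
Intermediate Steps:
E = -10 (E = ((-5 + 0)*(-1 + 5))/2 = (-5*4)/2 = (½)*(-20) = -10)
S = -10
B(T, I) = -10 - I
2*(B(8, (-5 + 5)*(X - 4)) + 131) = 2*((-10 - (-5 + 5)*(0 - 4)) + 131) = 2*((-10 - 0*(-4)) + 131) = 2*((-10 - 1*0) + 131) = 2*((-10 + 0) + 131) = 2*(-10 + 131) = 2*121 = 242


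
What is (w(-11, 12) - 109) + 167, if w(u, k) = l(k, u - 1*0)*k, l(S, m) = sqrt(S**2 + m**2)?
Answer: 58 + 12*sqrt(265) ≈ 253.35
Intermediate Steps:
w(u, k) = k*sqrt(k**2 + u**2) (w(u, k) = sqrt(k**2 + (u - 1*0)**2)*k = sqrt(k**2 + (u + 0)**2)*k = sqrt(k**2 + u**2)*k = k*sqrt(k**2 + u**2))
(w(-11, 12) - 109) + 167 = (12*sqrt(12**2 + (-11)**2) - 109) + 167 = (12*sqrt(144 + 121) - 109) + 167 = (12*sqrt(265) - 109) + 167 = (-109 + 12*sqrt(265)) + 167 = 58 + 12*sqrt(265)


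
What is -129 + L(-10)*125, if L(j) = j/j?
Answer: -4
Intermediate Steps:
L(j) = 1
-129 + L(-10)*125 = -129 + 1*125 = -129 + 125 = -4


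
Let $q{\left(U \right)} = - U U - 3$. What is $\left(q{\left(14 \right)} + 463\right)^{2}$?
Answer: $69696$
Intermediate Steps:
$q{\left(U \right)} = -3 - U^{2}$ ($q{\left(U \right)} = - U^{2} - 3 = -3 - U^{2}$)
$\left(q{\left(14 \right)} + 463\right)^{2} = \left(\left(-3 - 14^{2}\right) + 463\right)^{2} = \left(\left(-3 - 196\right) + 463\right)^{2} = \left(-199 + 463\right)^{2} = 264^{2} = 69696$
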